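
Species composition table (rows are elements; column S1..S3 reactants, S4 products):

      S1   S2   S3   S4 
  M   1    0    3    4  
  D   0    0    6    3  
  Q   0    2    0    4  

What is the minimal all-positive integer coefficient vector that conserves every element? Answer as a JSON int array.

Coefficients: [5, 4, 1, 2]

M: 5·1+4·0+1·3 = 8 | 2·4 = 8
D: 5·0+4·0+1·6 = 6 | 2·3 = 6
Q: 5·0+4·2+1·0 = 8 | 2·4 = 8
gcd(5,4,1,2) = 1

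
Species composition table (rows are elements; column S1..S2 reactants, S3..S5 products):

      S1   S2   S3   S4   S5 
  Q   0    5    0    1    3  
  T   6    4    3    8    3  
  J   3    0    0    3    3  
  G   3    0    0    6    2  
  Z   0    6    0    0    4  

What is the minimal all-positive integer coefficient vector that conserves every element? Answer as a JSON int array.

Q: 4·0+2·5 = 10 | 5·0+1·1+3·3 = 10
T: 4·6+2·4 = 32 | 5·3+1·8+3·3 = 32
J: 4·3+2·0 = 12 | 5·0+1·3+3·3 = 12
G: 4·3+2·0 = 12 | 5·0+1·6+3·2 = 12
Z: 4·0+2·6 = 12 | 5·0+1·0+3·4 = 12
gcd(4,2,5,1,3) = 1

Coefficients: [4, 2, 5, 1, 3]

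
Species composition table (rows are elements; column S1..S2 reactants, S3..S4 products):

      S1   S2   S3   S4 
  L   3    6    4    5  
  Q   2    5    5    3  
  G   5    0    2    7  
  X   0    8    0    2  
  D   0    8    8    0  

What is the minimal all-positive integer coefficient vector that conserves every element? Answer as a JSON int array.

L: 6·3+1·6 = 24 | 1·4+4·5 = 24
Q: 6·2+1·5 = 17 | 1·5+4·3 = 17
G: 6·5+1·0 = 30 | 1·2+4·7 = 30
X: 6·0+1·8 = 8 | 1·0+4·2 = 8
D: 6·0+1·8 = 8 | 1·8+4·0 = 8
gcd(6,1,1,4) = 1

Coefficients: [6, 1, 1, 4]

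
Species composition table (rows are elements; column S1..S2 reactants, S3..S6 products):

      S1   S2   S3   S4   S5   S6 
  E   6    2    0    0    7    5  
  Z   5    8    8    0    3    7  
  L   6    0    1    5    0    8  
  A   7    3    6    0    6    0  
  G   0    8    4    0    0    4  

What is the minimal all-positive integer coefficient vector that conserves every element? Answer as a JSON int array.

Coefficients: [6, 2, 3, 5, 5, 1]

E: 6·6+2·2 = 40 | 3·0+5·0+5·7+1·5 = 40
Z: 6·5+2·8 = 46 | 3·8+5·0+5·3+1·7 = 46
L: 6·6+2·0 = 36 | 3·1+5·5+5·0+1·8 = 36
A: 6·7+2·3 = 48 | 3·6+5·0+5·6+1·0 = 48
G: 6·0+2·8 = 16 | 3·4+5·0+5·0+1·4 = 16
gcd(6,2,3,5,5,1) = 1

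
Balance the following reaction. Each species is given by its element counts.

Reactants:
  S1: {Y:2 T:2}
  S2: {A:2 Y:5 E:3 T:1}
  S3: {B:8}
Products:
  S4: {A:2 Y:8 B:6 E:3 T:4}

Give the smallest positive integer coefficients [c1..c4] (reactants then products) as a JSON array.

Coefficients: [6, 4, 3, 4]

A: 6·0+4·2+3·0 = 8 | 4·2 = 8
Y: 6·2+4·5+3·0 = 32 | 4·8 = 32
B: 6·0+4·0+3·8 = 24 | 4·6 = 24
E: 6·0+4·3+3·0 = 12 | 4·3 = 12
T: 6·2+4·1+3·0 = 16 | 4·4 = 16
gcd(6,4,3,4) = 1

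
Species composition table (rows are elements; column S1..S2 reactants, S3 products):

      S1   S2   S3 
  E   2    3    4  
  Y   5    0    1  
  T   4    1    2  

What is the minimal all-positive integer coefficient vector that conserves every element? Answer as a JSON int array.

Coefficients: [1, 6, 5]

E: 1·2+6·3 = 20 | 5·4 = 20
Y: 1·5+6·0 = 5 | 5·1 = 5
T: 1·4+6·1 = 10 | 5·2 = 10
gcd(1,6,5) = 1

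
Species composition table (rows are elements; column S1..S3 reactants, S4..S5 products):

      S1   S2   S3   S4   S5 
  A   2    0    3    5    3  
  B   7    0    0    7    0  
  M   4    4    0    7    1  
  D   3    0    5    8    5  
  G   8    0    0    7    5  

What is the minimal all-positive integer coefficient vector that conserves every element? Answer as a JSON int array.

Coefficients: [5, 4, 6, 5, 1]

A: 5·2+4·0+6·3 = 28 | 5·5+1·3 = 28
B: 5·7+4·0+6·0 = 35 | 5·7+1·0 = 35
M: 5·4+4·4+6·0 = 36 | 5·7+1·1 = 36
D: 5·3+4·0+6·5 = 45 | 5·8+1·5 = 45
G: 5·8+4·0+6·0 = 40 | 5·7+1·5 = 40
gcd(5,4,6,5,1) = 1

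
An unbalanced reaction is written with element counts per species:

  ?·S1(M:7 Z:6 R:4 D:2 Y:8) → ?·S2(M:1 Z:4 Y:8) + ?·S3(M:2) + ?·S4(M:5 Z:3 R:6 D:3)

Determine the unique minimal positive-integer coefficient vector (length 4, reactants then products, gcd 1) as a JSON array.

M: 3·7 = 21 | 3·1+4·2+2·5 = 21
Z: 3·6 = 18 | 3·4+4·0+2·3 = 18
R: 3·4 = 12 | 3·0+4·0+2·6 = 12
D: 3·2 = 6 | 3·0+4·0+2·3 = 6
Y: 3·8 = 24 | 3·8+4·0+2·0 = 24
gcd(3,3,4,2) = 1

Coefficients: [3, 3, 4, 2]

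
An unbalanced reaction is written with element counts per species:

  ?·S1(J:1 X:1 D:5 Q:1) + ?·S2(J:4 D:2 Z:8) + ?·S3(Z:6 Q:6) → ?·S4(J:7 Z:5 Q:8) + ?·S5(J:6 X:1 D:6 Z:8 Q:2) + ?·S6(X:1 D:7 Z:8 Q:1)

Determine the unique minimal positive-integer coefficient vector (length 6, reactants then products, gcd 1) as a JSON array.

J: 6·1+5·4+3·0 = 26 | 2·7+2·6+4·0 = 26
X: 6·1+5·0+3·0 = 6 | 2·0+2·1+4·1 = 6
D: 6·5+5·2+3·0 = 40 | 2·0+2·6+4·7 = 40
Z: 6·0+5·8+3·6 = 58 | 2·5+2·8+4·8 = 58
Q: 6·1+5·0+3·6 = 24 | 2·8+2·2+4·1 = 24
gcd(6,5,3,2,2,4) = 1

Coefficients: [6, 5, 3, 2, 2, 4]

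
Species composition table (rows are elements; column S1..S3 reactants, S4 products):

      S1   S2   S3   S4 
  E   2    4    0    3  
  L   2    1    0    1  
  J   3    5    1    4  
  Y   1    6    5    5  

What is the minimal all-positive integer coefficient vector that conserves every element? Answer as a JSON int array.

Coefficients: [1, 4, 1, 6]

E: 1·2+4·4+1·0 = 18 | 6·3 = 18
L: 1·2+4·1+1·0 = 6 | 6·1 = 6
J: 1·3+4·5+1·1 = 24 | 6·4 = 24
Y: 1·1+4·6+1·5 = 30 | 6·5 = 30
gcd(1,4,1,6) = 1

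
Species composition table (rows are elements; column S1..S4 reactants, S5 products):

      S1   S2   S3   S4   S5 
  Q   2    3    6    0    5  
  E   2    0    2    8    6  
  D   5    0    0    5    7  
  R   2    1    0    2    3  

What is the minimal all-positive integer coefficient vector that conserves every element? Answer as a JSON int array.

Q: 5·2+1·3+2·6+2·0 = 25 | 5·5 = 25
E: 5·2+1·0+2·2+2·8 = 30 | 5·6 = 30
D: 5·5+1·0+2·0+2·5 = 35 | 5·7 = 35
R: 5·2+1·1+2·0+2·2 = 15 | 5·3 = 15
gcd(5,1,2,2,5) = 1

Coefficients: [5, 1, 2, 2, 5]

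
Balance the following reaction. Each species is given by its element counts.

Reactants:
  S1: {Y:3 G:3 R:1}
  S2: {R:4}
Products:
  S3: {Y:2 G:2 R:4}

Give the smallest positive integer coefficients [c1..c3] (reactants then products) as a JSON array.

Y: 4·3+5·0 = 12 | 6·2 = 12
G: 4·3+5·0 = 12 | 6·2 = 12
R: 4·1+5·4 = 24 | 6·4 = 24
gcd(4,5,6) = 1

Coefficients: [4, 5, 6]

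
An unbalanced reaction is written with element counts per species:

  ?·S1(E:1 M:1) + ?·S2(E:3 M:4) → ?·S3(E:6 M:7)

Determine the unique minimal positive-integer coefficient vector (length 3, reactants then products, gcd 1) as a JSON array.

Coefficients: [3, 1, 1]

E: 3·1+1·3 = 6 | 1·6 = 6
M: 3·1+1·4 = 7 | 1·7 = 7
gcd(3,1,1) = 1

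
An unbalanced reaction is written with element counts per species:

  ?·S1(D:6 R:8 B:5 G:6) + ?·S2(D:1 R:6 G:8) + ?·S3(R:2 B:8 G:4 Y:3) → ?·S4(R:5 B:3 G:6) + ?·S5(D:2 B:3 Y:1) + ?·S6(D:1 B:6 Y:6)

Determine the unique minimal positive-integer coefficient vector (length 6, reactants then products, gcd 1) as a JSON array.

D: 2·6+1·1+4·0 = 13 | 6·0+6·2+1·1 = 13
R: 2·8+1·6+4·2 = 30 | 6·5+6·0+1·0 = 30
B: 2·5+1·0+4·8 = 42 | 6·3+6·3+1·6 = 42
G: 2·6+1·8+4·4 = 36 | 6·6+6·0+1·0 = 36
Y: 2·0+1·0+4·3 = 12 | 6·0+6·1+1·6 = 12
gcd(2,1,4,6,6,1) = 1

Coefficients: [2, 1, 4, 6, 6, 1]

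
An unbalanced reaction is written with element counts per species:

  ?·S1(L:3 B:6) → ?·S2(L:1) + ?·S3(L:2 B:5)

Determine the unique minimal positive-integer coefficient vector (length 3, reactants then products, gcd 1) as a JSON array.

L: 5·3 = 15 | 3·1+6·2 = 15
B: 5·6 = 30 | 3·0+6·5 = 30
gcd(5,3,6) = 1

Coefficients: [5, 3, 6]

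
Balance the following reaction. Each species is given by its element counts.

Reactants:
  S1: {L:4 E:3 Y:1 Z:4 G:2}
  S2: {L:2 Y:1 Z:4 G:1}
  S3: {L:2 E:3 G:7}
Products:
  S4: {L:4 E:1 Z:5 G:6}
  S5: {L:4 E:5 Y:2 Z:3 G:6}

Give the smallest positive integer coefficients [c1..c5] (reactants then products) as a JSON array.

Coefficients: [2, 4, 4, 3, 3]

L: 2·4+4·2+4·2 = 24 | 3·4+3·4 = 24
E: 2·3+4·0+4·3 = 18 | 3·1+3·5 = 18
Y: 2·1+4·1+4·0 = 6 | 3·0+3·2 = 6
Z: 2·4+4·4+4·0 = 24 | 3·5+3·3 = 24
G: 2·2+4·1+4·7 = 36 | 3·6+3·6 = 36
gcd(2,4,4,3,3) = 1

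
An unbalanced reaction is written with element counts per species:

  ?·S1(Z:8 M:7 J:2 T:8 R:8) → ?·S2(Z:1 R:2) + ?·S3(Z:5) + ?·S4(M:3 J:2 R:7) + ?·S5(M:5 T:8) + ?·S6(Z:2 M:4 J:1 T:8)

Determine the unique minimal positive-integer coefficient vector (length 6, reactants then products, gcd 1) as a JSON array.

Z: 5·8 = 40 | 6·1+6·5+4·0+3·0+2·2 = 40
M: 5·7 = 35 | 6·0+6·0+4·3+3·5+2·4 = 35
J: 5·2 = 10 | 6·0+6·0+4·2+3·0+2·1 = 10
T: 5·8 = 40 | 6·0+6·0+4·0+3·8+2·8 = 40
R: 5·8 = 40 | 6·2+6·0+4·7+3·0+2·0 = 40
gcd(5,6,6,4,3,2) = 1

Coefficients: [5, 6, 6, 4, 3, 2]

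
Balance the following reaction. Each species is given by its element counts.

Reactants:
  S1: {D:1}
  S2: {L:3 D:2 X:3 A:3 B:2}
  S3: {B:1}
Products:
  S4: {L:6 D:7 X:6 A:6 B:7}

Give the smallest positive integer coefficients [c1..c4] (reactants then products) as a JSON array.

L: 3·0+2·3+3·0 = 6 | 1·6 = 6
D: 3·1+2·2+3·0 = 7 | 1·7 = 7
X: 3·0+2·3+3·0 = 6 | 1·6 = 6
A: 3·0+2·3+3·0 = 6 | 1·6 = 6
B: 3·0+2·2+3·1 = 7 | 1·7 = 7
gcd(3,2,3,1) = 1

Coefficients: [3, 2, 3, 1]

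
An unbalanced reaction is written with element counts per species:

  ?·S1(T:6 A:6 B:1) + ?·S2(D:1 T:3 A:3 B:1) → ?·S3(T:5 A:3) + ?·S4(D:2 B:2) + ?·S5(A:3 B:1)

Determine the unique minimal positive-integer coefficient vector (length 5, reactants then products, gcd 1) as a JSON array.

Coefficients: [4, 2, 6, 1, 4]

D: 4·0+2·1 = 2 | 6·0+1·2+4·0 = 2
T: 4·6+2·3 = 30 | 6·5+1·0+4·0 = 30
A: 4·6+2·3 = 30 | 6·3+1·0+4·3 = 30
B: 4·1+2·1 = 6 | 6·0+1·2+4·1 = 6
gcd(4,2,6,1,4) = 1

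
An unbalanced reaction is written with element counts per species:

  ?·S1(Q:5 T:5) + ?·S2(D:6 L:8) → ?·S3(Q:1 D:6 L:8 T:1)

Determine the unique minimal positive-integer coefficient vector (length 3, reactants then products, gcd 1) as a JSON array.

Q: 1·5+5·0 = 5 | 5·1 = 5
D: 1·0+5·6 = 30 | 5·6 = 30
L: 1·0+5·8 = 40 | 5·8 = 40
T: 1·5+5·0 = 5 | 5·1 = 5
gcd(1,5,5) = 1

Coefficients: [1, 5, 5]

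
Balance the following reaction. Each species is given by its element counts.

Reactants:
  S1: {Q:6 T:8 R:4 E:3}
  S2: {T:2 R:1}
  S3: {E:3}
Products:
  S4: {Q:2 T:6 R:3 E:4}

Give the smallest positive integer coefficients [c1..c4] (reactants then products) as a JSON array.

Coefficients: [1, 5, 3, 3]

Q: 1·6+5·0+3·0 = 6 | 3·2 = 6
T: 1·8+5·2+3·0 = 18 | 3·6 = 18
R: 1·4+5·1+3·0 = 9 | 3·3 = 9
E: 1·3+5·0+3·3 = 12 | 3·4 = 12
gcd(1,5,3,3) = 1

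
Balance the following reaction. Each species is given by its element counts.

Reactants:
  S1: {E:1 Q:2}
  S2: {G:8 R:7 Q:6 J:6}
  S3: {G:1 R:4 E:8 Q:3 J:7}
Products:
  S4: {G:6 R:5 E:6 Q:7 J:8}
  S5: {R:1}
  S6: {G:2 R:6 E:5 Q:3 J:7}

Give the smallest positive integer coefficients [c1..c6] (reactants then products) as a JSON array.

G: 2·0+3·8+4·1 = 28 | 4·6+5·0+2·2 = 28
R: 2·0+3·7+4·4 = 37 | 4·5+5·1+2·6 = 37
E: 2·1+3·0+4·8 = 34 | 4·6+5·0+2·5 = 34
Q: 2·2+3·6+4·3 = 34 | 4·7+5·0+2·3 = 34
J: 2·0+3·6+4·7 = 46 | 4·8+5·0+2·7 = 46
gcd(2,3,4,4,5,2) = 1

Coefficients: [2, 3, 4, 4, 5, 2]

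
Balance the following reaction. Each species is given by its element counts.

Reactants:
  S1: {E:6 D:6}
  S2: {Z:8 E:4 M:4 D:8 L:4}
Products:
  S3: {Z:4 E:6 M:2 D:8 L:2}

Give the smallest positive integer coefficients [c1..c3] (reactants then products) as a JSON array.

Z: 4·0+3·8 = 24 | 6·4 = 24
E: 4·6+3·4 = 36 | 6·6 = 36
M: 4·0+3·4 = 12 | 6·2 = 12
D: 4·6+3·8 = 48 | 6·8 = 48
L: 4·0+3·4 = 12 | 6·2 = 12
gcd(4,3,6) = 1

Coefficients: [4, 3, 6]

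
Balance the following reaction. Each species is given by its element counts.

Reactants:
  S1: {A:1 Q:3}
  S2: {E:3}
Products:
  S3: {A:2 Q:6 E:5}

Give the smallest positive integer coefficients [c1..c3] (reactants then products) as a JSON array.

A: 6·1+5·0 = 6 | 3·2 = 6
Q: 6·3+5·0 = 18 | 3·6 = 18
E: 6·0+5·3 = 15 | 3·5 = 15
gcd(6,5,3) = 1

Coefficients: [6, 5, 3]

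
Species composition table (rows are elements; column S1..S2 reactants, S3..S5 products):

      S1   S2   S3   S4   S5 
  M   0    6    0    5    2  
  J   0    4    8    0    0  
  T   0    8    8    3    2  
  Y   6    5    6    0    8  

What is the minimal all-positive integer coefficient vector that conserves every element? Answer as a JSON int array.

M: 2·0+6·6 = 36 | 3·0+6·5+3·2 = 36
J: 2·0+6·4 = 24 | 3·8+6·0+3·0 = 24
T: 2·0+6·8 = 48 | 3·8+6·3+3·2 = 48
Y: 2·6+6·5 = 42 | 3·6+6·0+3·8 = 42
gcd(2,6,3,6,3) = 1

Coefficients: [2, 6, 3, 6, 3]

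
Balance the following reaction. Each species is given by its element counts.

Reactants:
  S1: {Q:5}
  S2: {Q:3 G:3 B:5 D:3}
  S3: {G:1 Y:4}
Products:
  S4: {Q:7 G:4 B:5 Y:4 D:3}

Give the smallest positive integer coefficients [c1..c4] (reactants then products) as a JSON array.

Coefficients: [4, 5, 5, 5]

Q: 4·5+5·3+5·0 = 35 | 5·7 = 35
G: 4·0+5·3+5·1 = 20 | 5·4 = 20
B: 4·0+5·5+5·0 = 25 | 5·5 = 25
Y: 4·0+5·0+5·4 = 20 | 5·4 = 20
D: 4·0+5·3+5·0 = 15 | 5·3 = 15
gcd(4,5,5,5) = 1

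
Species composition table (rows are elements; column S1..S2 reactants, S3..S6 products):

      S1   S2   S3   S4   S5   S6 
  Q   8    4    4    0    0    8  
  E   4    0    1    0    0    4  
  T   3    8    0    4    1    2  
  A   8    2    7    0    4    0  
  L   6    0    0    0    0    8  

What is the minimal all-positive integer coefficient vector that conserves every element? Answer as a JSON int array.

Q: 4·8+2·4 = 40 | 4·4+5·0+2·0+3·8 = 40
E: 4·4+2·0 = 16 | 4·1+5·0+2·0+3·4 = 16
T: 4·3+2·8 = 28 | 4·0+5·4+2·1+3·2 = 28
A: 4·8+2·2 = 36 | 4·7+5·0+2·4+3·0 = 36
L: 4·6+2·0 = 24 | 4·0+5·0+2·0+3·8 = 24
gcd(4,2,4,5,2,3) = 1

Coefficients: [4, 2, 4, 5, 2, 3]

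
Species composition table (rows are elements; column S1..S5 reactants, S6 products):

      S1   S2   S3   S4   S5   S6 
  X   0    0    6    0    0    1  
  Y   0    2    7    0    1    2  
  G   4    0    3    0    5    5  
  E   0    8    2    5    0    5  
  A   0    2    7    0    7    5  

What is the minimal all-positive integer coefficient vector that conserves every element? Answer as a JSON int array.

Coefficients: [3, 1, 1, 4, 3, 6]

X: 3·0+1·0+1·6+4·0+3·0 = 6 | 6·1 = 6
Y: 3·0+1·2+1·7+4·0+3·1 = 12 | 6·2 = 12
G: 3·4+1·0+1·3+4·0+3·5 = 30 | 6·5 = 30
E: 3·0+1·8+1·2+4·5+3·0 = 30 | 6·5 = 30
A: 3·0+1·2+1·7+4·0+3·7 = 30 | 6·5 = 30
gcd(3,1,1,4,3,6) = 1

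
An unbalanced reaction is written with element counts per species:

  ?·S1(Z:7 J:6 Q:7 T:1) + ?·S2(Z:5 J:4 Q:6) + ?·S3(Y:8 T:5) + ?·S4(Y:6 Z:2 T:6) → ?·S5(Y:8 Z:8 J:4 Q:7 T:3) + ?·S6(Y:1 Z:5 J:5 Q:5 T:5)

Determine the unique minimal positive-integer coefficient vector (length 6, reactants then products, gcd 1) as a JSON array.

Coefficients: [5, 5, 2, 5, 5, 6]

Y: 5·0+5·0+2·8+5·6 = 46 | 5·8+6·1 = 46
Z: 5·7+5·5+2·0+5·2 = 70 | 5·8+6·5 = 70
J: 5·6+5·4+2·0+5·0 = 50 | 5·4+6·5 = 50
Q: 5·7+5·6+2·0+5·0 = 65 | 5·7+6·5 = 65
T: 5·1+5·0+2·5+5·6 = 45 | 5·3+6·5 = 45
gcd(5,5,2,5,5,6) = 1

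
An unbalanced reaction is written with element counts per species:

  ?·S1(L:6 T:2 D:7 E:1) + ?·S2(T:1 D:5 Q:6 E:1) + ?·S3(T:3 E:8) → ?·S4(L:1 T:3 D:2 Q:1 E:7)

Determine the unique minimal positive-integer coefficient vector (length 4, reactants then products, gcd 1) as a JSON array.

Coefficients: [1, 1, 5, 6]

L: 1·6+1·0+5·0 = 6 | 6·1 = 6
T: 1·2+1·1+5·3 = 18 | 6·3 = 18
D: 1·7+1·5+5·0 = 12 | 6·2 = 12
Q: 1·0+1·6+5·0 = 6 | 6·1 = 6
E: 1·1+1·1+5·8 = 42 | 6·7 = 42
gcd(1,1,5,6) = 1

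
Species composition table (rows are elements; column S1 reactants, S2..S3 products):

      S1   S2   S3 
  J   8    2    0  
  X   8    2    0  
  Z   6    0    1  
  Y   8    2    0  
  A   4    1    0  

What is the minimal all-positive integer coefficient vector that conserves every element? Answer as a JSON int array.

J: 1·8 = 8 | 4·2+6·0 = 8
X: 1·8 = 8 | 4·2+6·0 = 8
Z: 1·6 = 6 | 4·0+6·1 = 6
Y: 1·8 = 8 | 4·2+6·0 = 8
A: 1·4 = 4 | 4·1+6·0 = 4
gcd(1,4,6) = 1

Coefficients: [1, 4, 6]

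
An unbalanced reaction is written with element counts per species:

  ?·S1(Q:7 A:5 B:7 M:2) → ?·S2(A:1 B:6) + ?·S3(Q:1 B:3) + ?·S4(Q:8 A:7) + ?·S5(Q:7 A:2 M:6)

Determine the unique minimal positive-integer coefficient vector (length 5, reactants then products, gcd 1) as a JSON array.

Coefficients: [6, 5, 4, 3, 2]

Q: 6·7 = 42 | 5·0+4·1+3·8+2·7 = 42
A: 6·5 = 30 | 5·1+4·0+3·7+2·2 = 30
B: 6·7 = 42 | 5·6+4·3+3·0+2·0 = 42
M: 6·2 = 12 | 5·0+4·0+3·0+2·6 = 12
gcd(6,5,4,3,2) = 1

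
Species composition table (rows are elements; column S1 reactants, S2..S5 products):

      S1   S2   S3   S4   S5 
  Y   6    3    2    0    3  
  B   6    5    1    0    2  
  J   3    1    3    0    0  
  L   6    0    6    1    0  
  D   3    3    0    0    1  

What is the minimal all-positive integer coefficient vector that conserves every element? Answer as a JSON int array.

Y: 4·6 = 24 | 3·3+3·2+6·0+3·3 = 24
B: 4·6 = 24 | 3·5+3·1+6·0+3·2 = 24
J: 4·3 = 12 | 3·1+3·3+6·0+3·0 = 12
L: 4·6 = 24 | 3·0+3·6+6·1+3·0 = 24
D: 4·3 = 12 | 3·3+3·0+6·0+3·1 = 12
gcd(4,3,3,6,3) = 1

Coefficients: [4, 3, 3, 6, 3]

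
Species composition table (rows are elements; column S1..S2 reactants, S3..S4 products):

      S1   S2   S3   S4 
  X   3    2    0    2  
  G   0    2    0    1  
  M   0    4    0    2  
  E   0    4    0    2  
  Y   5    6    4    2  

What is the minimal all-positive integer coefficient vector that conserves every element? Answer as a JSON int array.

X: 2·3+3·2 = 12 | 4·0+6·2 = 12
G: 2·0+3·2 = 6 | 4·0+6·1 = 6
M: 2·0+3·4 = 12 | 4·0+6·2 = 12
E: 2·0+3·4 = 12 | 4·0+6·2 = 12
Y: 2·5+3·6 = 28 | 4·4+6·2 = 28
gcd(2,3,4,6) = 1

Coefficients: [2, 3, 4, 6]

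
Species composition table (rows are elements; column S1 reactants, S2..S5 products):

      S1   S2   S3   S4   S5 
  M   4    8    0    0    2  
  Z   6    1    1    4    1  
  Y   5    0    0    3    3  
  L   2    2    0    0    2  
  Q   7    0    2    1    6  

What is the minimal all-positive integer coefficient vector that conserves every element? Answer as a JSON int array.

Coefficients: [3, 1, 3, 3, 2]

M: 3·4 = 12 | 1·8+3·0+3·0+2·2 = 12
Z: 3·6 = 18 | 1·1+3·1+3·4+2·1 = 18
Y: 3·5 = 15 | 1·0+3·0+3·3+2·3 = 15
L: 3·2 = 6 | 1·2+3·0+3·0+2·2 = 6
Q: 3·7 = 21 | 1·0+3·2+3·1+2·6 = 21
gcd(3,1,3,3,2) = 1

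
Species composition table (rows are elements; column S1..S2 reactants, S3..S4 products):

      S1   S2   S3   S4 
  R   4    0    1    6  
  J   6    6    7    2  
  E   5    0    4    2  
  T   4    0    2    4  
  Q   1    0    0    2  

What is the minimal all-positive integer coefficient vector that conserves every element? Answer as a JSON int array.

R: 6·4+2·0 = 24 | 6·1+3·6 = 24
J: 6·6+2·6 = 48 | 6·7+3·2 = 48
E: 6·5+2·0 = 30 | 6·4+3·2 = 30
T: 6·4+2·0 = 24 | 6·2+3·4 = 24
Q: 6·1+2·0 = 6 | 6·0+3·2 = 6
gcd(6,2,6,3) = 1

Coefficients: [6, 2, 6, 3]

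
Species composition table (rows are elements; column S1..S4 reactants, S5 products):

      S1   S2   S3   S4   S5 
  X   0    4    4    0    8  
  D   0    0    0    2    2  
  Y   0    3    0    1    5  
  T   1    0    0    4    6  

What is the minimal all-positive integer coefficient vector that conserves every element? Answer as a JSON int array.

Coefficients: [6, 4, 2, 3, 3]

X: 6·0+4·4+2·4+3·0 = 24 | 3·8 = 24
D: 6·0+4·0+2·0+3·2 = 6 | 3·2 = 6
Y: 6·0+4·3+2·0+3·1 = 15 | 3·5 = 15
T: 6·1+4·0+2·0+3·4 = 18 | 3·6 = 18
gcd(6,4,2,3,3) = 1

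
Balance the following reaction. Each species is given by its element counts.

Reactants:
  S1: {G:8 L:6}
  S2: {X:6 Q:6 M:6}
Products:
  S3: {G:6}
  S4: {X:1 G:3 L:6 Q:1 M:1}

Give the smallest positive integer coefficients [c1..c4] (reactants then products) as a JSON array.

Coefficients: [6, 1, 5, 6]

X: 6·0+1·6 = 6 | 5·0+6·1 = 6
G: 6·8+1·0 = 48 | 5·6+6·3 = 48
L: 6·6+1·0 = 36 | 5·0+6·6 = 36
Q: 6·0+1·6 = 6 | 5·0+6·1 = 6
M: 6·0+1·6 = 6 | 5·0+6·1 = 6
gcd(6,1,5,6) = 1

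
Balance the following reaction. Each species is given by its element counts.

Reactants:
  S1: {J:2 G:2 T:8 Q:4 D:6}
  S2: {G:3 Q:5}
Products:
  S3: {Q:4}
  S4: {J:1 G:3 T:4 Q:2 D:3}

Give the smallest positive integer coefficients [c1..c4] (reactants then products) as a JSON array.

Coefficients: [3, 4, 5, 6]

J: 3·2+4·0 = 6 | 5·0+6·1 = 6
G: 3·2+4·3 = 18 | 5·0+6·3 = 18
T: 3·8+4·0 = 24 | 5·0+6·4 = 24
Q: 3·4+4·5 = 32 | 5·4+6·2 = 32
D: 3·6+4·0 = 18 | 5·0+6·3 = 18
gcd(3,4,5,6) = 1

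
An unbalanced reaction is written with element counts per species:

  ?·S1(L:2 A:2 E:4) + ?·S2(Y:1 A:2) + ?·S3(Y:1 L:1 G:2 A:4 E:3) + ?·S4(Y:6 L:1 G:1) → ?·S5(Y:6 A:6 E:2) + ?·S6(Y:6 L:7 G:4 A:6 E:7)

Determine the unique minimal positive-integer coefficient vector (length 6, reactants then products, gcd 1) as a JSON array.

Y: 2·0+5·1+1·1+2·6 = 18 | 2·6+1·6 = 18
L: 2·2+5·0+1·1+2·1 = 7 | 2·0+1·7 = 7
G: 2·0+5·0+1·2+2·1 = 4 | 2·0+1·4 = 4
A: 2·2+5·2+1·4+2·0 = 18 | 2·6+1·6 = 18
E: 2·4+5·0+1·3+2·0 = 11 | 2·2+1·7 = 11
gcd(2,5,1,2,2,1) = 1

Coefficients: [2, 5, 1, 2, 2, 1]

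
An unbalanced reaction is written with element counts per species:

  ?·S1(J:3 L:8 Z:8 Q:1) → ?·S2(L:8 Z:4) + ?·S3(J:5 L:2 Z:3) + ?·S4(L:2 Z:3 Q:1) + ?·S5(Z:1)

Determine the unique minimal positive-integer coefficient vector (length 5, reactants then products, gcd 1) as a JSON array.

J: 5·3 = 15 | 3·0+3·5+5·0+4·0 = 15
L: 5·8 = 40 | 3·8+3·2+5·2+4·0 = 40
Z: 5·8 = 40 | 3·4+3·3+5·3+4·1 = 40
Q: 5·1 = 5 | 3·0+3·0+5·1+4·0 = 5
gcd(5,3,3,5,4) = 1

Coefficients: [5, 3, 3, 5, 4]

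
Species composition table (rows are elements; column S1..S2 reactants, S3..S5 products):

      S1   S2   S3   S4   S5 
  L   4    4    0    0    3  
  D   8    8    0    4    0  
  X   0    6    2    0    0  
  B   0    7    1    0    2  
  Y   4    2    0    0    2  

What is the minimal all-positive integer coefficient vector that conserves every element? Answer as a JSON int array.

Coefficients: [1, 2, 6, 6, 4]

L: 1·4+2·4 = 12 | 6·0+6·0+4·3 = 12
D: 1·8+2·8 = 24 | 6·0+6·4+4·0 = 24
X: 1·0+2·6 = 12 | 6·2+6·0+4·0 = 12
B: 1·0+2·7 = 14 | 6·1+6·0+4·2 = 14
Y: 1·4+2·2 = 8 | 6·0+6·0+4·2 = 8
gcd(1,2,6,6,4) = 1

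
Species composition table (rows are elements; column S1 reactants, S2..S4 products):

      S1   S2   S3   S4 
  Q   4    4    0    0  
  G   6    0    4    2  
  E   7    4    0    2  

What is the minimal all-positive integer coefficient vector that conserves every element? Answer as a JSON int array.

Q: 4·4 = 16 | 4·4+3·0+6·0 = 16
G: 4·6 = 24 | 4·0+3·4+6·2 = 24
E: 4·7 = 28 | 4·4+3·0+6·2 = 28
gcd(4,4,3,6) = 1

Coefficients: [4, 4, 3, 6]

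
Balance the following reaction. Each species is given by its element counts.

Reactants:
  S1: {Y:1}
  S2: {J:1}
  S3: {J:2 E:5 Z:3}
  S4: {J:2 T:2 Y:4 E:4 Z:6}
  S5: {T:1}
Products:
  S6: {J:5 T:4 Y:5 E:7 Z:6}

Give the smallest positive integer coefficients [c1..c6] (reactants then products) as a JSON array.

Coefficients: [6, 4, 2, 1, 6, 2]

J: 6·0+4·1+2·2+1·2+6·0 = 10 | 2·5 = 10
T: 6·0+4·0+2·0+1·2+6·1 = 8 | 2·4 = 8
Y: 6·1+4·0+2·0+1·4+6·0 = 10 | 2·5 = 10
E: 6·0+4·0+2·5+1·4+6·0 = 14 | 2·7 = 14
Z: 6·0+4·0+2·3+1·6+6·0 = 12 | 2·6 = 12
gcd(6,4,2,1,6,2) = 1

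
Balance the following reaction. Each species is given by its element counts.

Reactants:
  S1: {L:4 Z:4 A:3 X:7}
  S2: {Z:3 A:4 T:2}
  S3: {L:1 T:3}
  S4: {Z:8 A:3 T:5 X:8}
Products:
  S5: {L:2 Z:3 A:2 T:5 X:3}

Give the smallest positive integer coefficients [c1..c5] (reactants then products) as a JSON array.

L: 1·4+1·0+6·1+1·0 = 10 | 5·2 = 10
Z: 1·4+1·3+6·0+1·8 = 15 | 5·3 = 15
A: 1·3+1·4+6·0+1·3 = 10 | 5·2 = 10
T: 1·0+1·2+6·3+1·5 = 25 | 5·5 = 25
X: 1·7+1·0+6·0+1·8 = 15 | 5·3 = 15
gcd(1,1,6,1,5) = 1

Coefficients: [1, 1, 6, 1, 5]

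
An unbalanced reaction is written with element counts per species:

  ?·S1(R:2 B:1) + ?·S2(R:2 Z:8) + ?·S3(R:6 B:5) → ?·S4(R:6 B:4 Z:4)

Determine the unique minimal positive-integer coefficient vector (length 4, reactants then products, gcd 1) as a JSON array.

R: 1·2+2·2+3·6 = 24 | 4·6 = 24
B: 1·1+2·0+3·5 = 16 | 4·4 = 16
Z: 1·0+2·8+3·0 = 16 | 4·4 = 16
gcd(1,2,3,4) = 1

Coefficients: [1, 2, 3, 4]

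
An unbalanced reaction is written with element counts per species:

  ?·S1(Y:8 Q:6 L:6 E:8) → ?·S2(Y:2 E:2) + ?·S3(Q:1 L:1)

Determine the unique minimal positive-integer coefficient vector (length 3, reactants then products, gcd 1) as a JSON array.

Y: 1·8 = 8 | 4·2+6·0 = 8
Q: 1·6 = 6 | 4·0+6·1 = 6
L: 1·6 = 6 | 4·0+6·1 = 6
E: 1·8 = 8 | 4·2+6·0 = 8
gcd(1,4,6) = 1

Coefficients: [1, 4, 6]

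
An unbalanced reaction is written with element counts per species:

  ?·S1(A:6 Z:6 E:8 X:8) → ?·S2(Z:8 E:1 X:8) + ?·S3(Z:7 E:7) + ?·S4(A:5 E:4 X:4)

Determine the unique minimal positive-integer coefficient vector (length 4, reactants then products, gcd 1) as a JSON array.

A: 5·6 = 30 | 2·0+2·0+6·5 = 30
Z: 5·6 = 30 | 2·8+2·7+6·0 = 30
E: 5·8 = 40 | 2·1+2·7+6·4 = 40
X: 5·8 = 40 | 2·8+2·0+6·4 = 40
gcd(5,2,2,6) = 1

Coefficients: [5, 2, 2, 6]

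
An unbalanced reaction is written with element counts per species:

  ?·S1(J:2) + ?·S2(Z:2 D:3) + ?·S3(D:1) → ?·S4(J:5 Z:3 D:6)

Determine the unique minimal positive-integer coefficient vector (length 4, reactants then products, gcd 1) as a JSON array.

J: 5·2+3·0+3·0 = 10 | 2·5 = 10
Z: 5·0+3·2+3·0 = 6 | 2·3 = 6
D: 5·0+3·3+3·1 = 12 | 2·6 = 12
gcd(5,3,3,2) = 1

Coefficients: [5, 3, 3, 2]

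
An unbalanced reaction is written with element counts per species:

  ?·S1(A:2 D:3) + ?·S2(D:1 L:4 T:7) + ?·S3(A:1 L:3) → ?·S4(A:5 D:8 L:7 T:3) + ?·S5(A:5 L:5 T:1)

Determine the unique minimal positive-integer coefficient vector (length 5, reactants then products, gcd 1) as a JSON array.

Coefficients: [5, 1, 5, 2, 1]

A: 5·2+1·0+5·1 = 15 | 2·5+1·5 = 15
D: 5·3+1·1+5·0 = 16 | 2·8+1·0 = 16
L: 5·0+1·4+5·3 = 19 | 2·7+1·5 = 19
T: 5·0+1·7+5·0 = 7 | 2·3+1·1 = 7
gcd(5,1,5,2,1) = 1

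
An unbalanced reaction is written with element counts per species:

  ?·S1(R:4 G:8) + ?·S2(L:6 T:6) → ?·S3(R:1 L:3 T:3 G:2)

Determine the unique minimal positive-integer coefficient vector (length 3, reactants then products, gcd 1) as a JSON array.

Coefficients: [1, 2, 4]

R: 1·4+2·0 = 4 | 4·1 = 4
L: 1·0+2·6 = 12 | 4·3 = 12
T: 1·0+2·6 = 12 | 4·3 = 12
G: 1·8+2·0 = 8 | 4·2 = 8
gcd(1,2,4) = 1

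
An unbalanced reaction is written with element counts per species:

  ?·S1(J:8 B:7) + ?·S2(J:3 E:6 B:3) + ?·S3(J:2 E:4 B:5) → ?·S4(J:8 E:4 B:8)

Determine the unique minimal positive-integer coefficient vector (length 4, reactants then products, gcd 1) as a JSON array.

J: 3·8+2·3+1·2 = 32 | 4·8 = 32
E: 3·0+2·6+1·4 = 16 | 4·4 = 16
B: 3·7+2·3+1·5 = 32 | 4·8 = 32
gcd(3,2,1,4) = 1

Coefficients: [3, 2, 1, 4]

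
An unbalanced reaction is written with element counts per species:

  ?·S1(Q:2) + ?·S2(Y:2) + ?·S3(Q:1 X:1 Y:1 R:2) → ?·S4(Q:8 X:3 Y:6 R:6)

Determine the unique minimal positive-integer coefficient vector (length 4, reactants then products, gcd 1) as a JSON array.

Coefficients: [5, 3, 6, 2]

Q: 5·2+3·0+6·1 = 16 | 2·8 = 16
X: 5·0+3·0+6·1 = 6 | 2·3 = 6
Y: 5·0+3·2+6·1 = 12 | 2·6 = 12
R: 5·0+3·0+6·2 = 12 | 2·6 = 12
gcd(5,3,6,2) = 1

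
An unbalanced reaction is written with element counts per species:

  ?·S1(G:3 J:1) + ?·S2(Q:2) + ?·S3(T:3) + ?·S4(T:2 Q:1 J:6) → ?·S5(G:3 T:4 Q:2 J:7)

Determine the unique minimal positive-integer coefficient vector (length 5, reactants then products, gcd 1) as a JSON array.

Coefficients: [6, 3, 4, 6, 6]

G: 6·3+3·0+4·0+6·0 = 18 | 6·3 = 18
T: 6·0+3·0+4·3+6·2 = 24 | 6·4 = 24
Q: 6·0+3·2+4·0+6·1 = 12 | 6·2 = 12
J: 6·1+3·0+4·0+6·6 = 42 | 6·7 = 42
gcd(6,3,4,6,6) = 1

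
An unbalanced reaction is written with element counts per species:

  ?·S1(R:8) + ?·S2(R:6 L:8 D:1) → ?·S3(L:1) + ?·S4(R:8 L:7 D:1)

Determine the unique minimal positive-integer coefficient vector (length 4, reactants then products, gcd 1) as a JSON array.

R: 1·8+4·6 = 32 | 4·0+4·8 = 32
L: 1·0+4·8 = 32 | 4·1+4·7 = 32
D: 1·0+4·1 = 4 | 4·0+4·1 = 4
gcd(1,4,4,4) = 1

Coefficients: [1, 4, 4, 4]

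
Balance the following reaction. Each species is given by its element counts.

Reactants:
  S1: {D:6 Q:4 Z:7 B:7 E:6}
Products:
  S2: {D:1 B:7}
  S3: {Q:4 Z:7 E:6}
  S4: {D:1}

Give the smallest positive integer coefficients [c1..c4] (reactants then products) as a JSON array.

D: 1·6 = 6 | 1·1+1·0+5·1 = 6
Q: 1·4 = 4 | 1·0+1·4+5·0 = 4
Z: 1·7 = 7 | 1·0+1·7+5·0 = 7
B: 1·7 = 7 | 1·7+1·0+5·0 = 7
E: 1·6 = 6 | 1·0+1·6+5·0 = 6
gcd(1,1,1,5) = 1

Coefficients: [1, 1, 1, 5]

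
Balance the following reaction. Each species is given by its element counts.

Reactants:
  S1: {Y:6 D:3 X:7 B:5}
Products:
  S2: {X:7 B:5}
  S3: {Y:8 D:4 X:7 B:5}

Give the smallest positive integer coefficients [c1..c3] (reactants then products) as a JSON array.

Y: 4·6 = 24 | 1·0+3·8 = 24
D: 4·3 = 12 | 1·0+3·4 = 12
X: 4·7 = 28 | 1·7+3·7 = 28
B: 4·5 = 20 | 1·5+3·5 = 20
gcd(4,1,3) = 1

Coefficients: [4, 1, 3]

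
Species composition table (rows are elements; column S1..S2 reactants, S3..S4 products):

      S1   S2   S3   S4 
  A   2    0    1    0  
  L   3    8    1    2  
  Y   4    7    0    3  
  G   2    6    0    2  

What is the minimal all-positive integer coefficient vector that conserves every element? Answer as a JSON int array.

Coefficients: [2, 1, 4, 5]

A: 2·2+1·0 = 4 | 4·1+5·0 = 4
L: 2·3+1·8 = 14 | 4·1+5·2 = 14
Y: 2·4+1·7 = 15 | 4·0+5·3 = 15
G: 2·2+1·6 = 10 | 4·0+5·2 = 10
gcd(2,1,4,5) = 1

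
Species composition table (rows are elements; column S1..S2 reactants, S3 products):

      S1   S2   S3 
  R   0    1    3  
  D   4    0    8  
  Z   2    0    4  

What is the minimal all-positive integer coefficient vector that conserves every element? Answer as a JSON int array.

R: 2·0+3·1 = 3 | 1·3 = 3
D: 2·4+3·0 = 8 | 1·8 = 8
Z: 2·2+3·0 = 4 | 1·4 = 4
gcd(2,3,1) = 1

Coefficients: [2, 3, 1]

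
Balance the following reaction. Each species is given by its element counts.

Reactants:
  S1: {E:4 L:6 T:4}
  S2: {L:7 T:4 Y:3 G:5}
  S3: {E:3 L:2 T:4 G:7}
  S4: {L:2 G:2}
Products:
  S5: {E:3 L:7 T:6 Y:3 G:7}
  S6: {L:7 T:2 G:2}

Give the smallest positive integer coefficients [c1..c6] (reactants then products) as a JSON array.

Coefficients: [3, 6, 2, 3, 6, 4]

E: 3·4+6·0+2·3+3·0 = 18 | 6·3+4·0 = 18
L: 3·6+6·7+2·2+3·2 = 70 | 6·7+4·7 = 70
T: 3·4+6·4+2·4+3·0 = 44 | 6·6+4·2 = 44
Y: 3·0+6·3+2·0+3·0 = 18 | 6·3+4·0 = 18
G: 3·0+6·5+2·7+3·2 = 50 | 6·7+4·2 = 50
gcd(3,6,2,3,6,4) = 1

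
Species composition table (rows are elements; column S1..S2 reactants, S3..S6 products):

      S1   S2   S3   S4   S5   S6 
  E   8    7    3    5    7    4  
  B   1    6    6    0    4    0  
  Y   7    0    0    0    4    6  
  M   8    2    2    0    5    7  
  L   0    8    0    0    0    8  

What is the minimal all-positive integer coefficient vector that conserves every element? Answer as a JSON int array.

E: 6·8+5·7 = 83 | 4·3+6·5+3·7+5·4 = 83
B: 6·1+5·6 = 36 | 4·6+6·0+3·4+5·0 = 36
Y: 6·7+5·0 = 42 | 4·0+6·0+3·4+5·6 = 42
M: 6·8+5·2 = 58 | 4·2+6·0+3·5+5·7 = 58
L: 6·0+5·8 = 40 | 4·0+6·0+3·0+5·8 = 40
gcd(6,5,4,6,3,5) = 1

Coefficients: [6, 5, 4, 6, 3, 5]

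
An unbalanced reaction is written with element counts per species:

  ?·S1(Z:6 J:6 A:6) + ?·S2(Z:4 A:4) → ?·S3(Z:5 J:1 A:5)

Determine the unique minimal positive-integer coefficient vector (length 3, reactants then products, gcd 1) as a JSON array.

Coefficients: [1, 6, 6]

Z: 1·6+6·4 = 30 | 6·5 = 30
J: 1·6+6·0 = 6 | 6·1 = 6
A: 1·6+6·4 = 30 | 6·5 = 30
gcd(1,6,6) = 1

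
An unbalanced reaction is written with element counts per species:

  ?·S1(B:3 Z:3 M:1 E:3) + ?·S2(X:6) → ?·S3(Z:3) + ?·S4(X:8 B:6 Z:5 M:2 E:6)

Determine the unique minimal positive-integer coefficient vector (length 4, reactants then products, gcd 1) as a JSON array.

X: 6·0+4·6 = 24 | 1·0+3·8 = 24
B: 6·3+4·0 = 18 | 1·0+3·6 = 18
Z: 6·3+4·0 = 18 | 1·3+3·5 = 18
M: 6·1+4·0 = 6 | 1·0+3·2 = 6
E: 6·3+4·0 = 18 | 1·0+3·6 = 18
gcd(6,4,1,3) = 1

Coefficients: [6, 4, 1, 3]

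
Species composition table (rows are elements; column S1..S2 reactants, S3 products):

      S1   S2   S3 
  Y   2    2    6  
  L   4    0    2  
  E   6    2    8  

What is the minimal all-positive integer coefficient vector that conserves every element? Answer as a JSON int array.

Coefficients: [1, 5, 2]

Y: 1·2+5·2 = 12 | 2·6 = 12
L: 1·4+5·0 = 4 | 2·2 = 4
E: 1·6+5·2 = 16 | 2·8 = 16
gcd(1,5,2) = 1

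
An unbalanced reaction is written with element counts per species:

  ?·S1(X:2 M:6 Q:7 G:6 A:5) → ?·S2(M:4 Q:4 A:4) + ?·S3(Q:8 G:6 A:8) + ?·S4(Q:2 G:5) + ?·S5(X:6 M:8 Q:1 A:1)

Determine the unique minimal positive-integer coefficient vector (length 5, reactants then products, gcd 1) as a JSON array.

X: 6·2 = 12 | 5·0+1·0+6·0+2·6 = 12
M: 6·6 = 36 | 5·4+1·0+6·0+2·8 = 36
Q: 6·7 = 42 | 5·4+1·8+6·2+2·1 = 42
G: 6·6 = 36 | 5·0+1·6+6·5+2·0 = 36
A: 6·5 = 30 | 5·4+1·8+6·0+2·1 = 30
gcd(6,5,1,6,2) = 1

Coefficients: [6, 5, 1, 6, 2]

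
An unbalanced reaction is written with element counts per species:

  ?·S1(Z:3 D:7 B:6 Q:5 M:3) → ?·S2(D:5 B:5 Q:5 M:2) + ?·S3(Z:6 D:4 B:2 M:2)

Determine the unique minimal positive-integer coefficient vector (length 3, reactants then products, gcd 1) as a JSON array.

Z: 2·3 = 6 | 2·0+1·6 = 6
D: 2·7 = 14 | 2·5+1·4 = 14
B: 2·6 = 12 | 2·5+1·2 = 12
Q: 2·5 = 10 | 2·5+1·0 = 10
M: 2·3 = 6 | 2·2+1·2 = 6
gcd(2,2,1) = 1

Coefficients: [2, 2, 1]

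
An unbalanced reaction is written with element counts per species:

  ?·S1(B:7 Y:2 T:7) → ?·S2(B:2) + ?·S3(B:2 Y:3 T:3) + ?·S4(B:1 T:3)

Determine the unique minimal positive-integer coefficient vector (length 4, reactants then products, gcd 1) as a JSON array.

Coefficients: [3, 6, 2, 5]

B: 3·7 = 21 | 6·2+2·2+5·1 = 21
Y: 3·2 = 6 | 6·0+2·3+5·0 = 6
T: 3·7 = 21 | 6·0+2·3+5·3 = 21
gcd(3,6,2,5) = 1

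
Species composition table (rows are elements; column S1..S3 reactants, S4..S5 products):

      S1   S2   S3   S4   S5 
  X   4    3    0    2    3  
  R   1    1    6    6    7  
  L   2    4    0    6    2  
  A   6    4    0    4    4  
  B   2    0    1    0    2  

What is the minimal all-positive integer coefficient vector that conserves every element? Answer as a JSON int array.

X: 2·4+3·3+6·0 = 17 | 1·2+5·3 = 17
R: 2·1+3·1+6·6 = 41 | 1·6+5·7 = 41
L: 2·2+3·4+6·0 = 16 | 1·6+5·2 = 16
A: 2·6+3·4+6·0 = 24 | 1·4+5·4 = 24
B: 2·2+3·0+6·1 = 10 | 1·0+5·2 = 10
gcd(2,3,6,1,5) = 1

Coefficients: [2, 3, 6, 1, 5]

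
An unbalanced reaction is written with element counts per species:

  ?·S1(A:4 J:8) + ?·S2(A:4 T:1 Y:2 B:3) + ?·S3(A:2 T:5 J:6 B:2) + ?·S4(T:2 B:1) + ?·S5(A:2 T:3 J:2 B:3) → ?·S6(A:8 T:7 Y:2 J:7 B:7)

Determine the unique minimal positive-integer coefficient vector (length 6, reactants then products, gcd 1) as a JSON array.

Coefficients: [2, 4, 1, 5, 3, 4]

A: 2·4+4·4+1·2+5·0+3·2 = 32 | 4·8 = 32
T: 2·0+4·1+1·5+5·2+3·3 = 28 | 4·7 = 28
Y: 2·0+4·2+1·0+5·0+3·0 = 8 | 4·2 = 8
J: 2·8+4·0+1·6+5·0+3·2 = 28 | 4·7 = 28
B: 2·0+4·3+1·2+5·1+3·3 = 28 | 4·7 = 28
gcd(2,4,1,5,3,4) = 1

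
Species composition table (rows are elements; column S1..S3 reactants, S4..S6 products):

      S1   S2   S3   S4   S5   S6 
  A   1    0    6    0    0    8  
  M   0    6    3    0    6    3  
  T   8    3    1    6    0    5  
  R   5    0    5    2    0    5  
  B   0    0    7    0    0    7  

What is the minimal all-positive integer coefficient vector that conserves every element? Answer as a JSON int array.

A: 2·1+6·0+1·6 = 8 | 5·0+6·0+1·8 = 8
M: 2·0+6·6+1·3 = 39 | 5·0+6·6+1·3 = 39
T: 2·8+6·3+1·1 = 35 | 5·6+6·0+1·5 = 35
R: 2·5+6·0+1·5 = 15 | 5·2+6·0+1·5 = 15
B: 2·0+6·0+1·7 = 7 | 5·0+6·0+1·7 = 7
gcd(2,6,1,5,6,1) = 1

Coefficients: [2, 6, 1, 5, 6, 1]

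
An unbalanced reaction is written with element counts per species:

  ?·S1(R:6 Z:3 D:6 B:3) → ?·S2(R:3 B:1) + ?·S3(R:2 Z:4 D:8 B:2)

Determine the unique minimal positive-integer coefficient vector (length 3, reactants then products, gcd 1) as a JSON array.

Coefficients: [4, 6, 3]

R: 4·6 = 24 | 6·3+3·2 = 24
Z: 4·3 = 12 | 6·0+3·4 = 12
D: 4·6 = 24 | 6·0+3·8 = 24
B: 4·3 = 12 | 6·1+3·2 = 12
gcd(4,6,3) = 1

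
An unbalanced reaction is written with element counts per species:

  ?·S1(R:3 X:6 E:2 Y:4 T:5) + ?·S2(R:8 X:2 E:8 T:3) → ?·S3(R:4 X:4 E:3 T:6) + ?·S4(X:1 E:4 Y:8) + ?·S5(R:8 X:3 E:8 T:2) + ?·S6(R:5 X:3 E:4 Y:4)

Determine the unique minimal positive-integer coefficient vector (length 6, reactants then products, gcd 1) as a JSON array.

R: 5·3+5·8 = 55 | 6·4+1·0+2·8+3·5 = 55
X: 5·6+5·2 = 40 | 6·4+1·1+2·3+3·3 = 40
E: 5·2+5·8 = 50 | 6·3+1·4+2·8+3·4 = 50
Y: 5·4+5·0 = 20 | 6·0+1·8+2·0+3·4 = 20
T: 5·5+5·3 = 40 | 6·6+1·0+2·2+3·0 = 40
gcd(5,5,6,1,2,3) = 1

Coefficients: [5, 5, 6, 1, 2, 3]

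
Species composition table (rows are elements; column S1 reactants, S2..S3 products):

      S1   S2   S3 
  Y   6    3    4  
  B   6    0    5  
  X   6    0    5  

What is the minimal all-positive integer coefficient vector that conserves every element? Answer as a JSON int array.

Coefficients: [5, 2, 6]

Y: 5·6 = 30 | 2·3+6·4 = 30
B: 5·6 = 30 | 2·0+6·5 = 30
X: 5·6 = 30 | 2·0+6·5 = 30
gcd(5,2,6) = 1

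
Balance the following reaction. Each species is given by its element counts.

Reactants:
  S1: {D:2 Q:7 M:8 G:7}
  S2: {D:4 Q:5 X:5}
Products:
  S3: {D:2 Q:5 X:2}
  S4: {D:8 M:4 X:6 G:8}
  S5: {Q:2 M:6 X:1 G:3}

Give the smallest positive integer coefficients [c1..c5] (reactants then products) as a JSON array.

Coefficients: [2, 4, 6, 1, 2]

D: 2·2+4·4 = 20 | 6·2+1·8+2·0 = 20
Q: 2·7+4·5 = 34 | 6·5+1·0+2·2 = 34
M: 2·8+4·0 = 16 | 6·0+1·4+2·6 = 16
X: 2·0+4·5 = 20 | 6·2+1·6+2·1 = 20
G: 2·7+4·0 = 14 | 6·0+1·8+2·3 = 14
gcd(2,4,6,1,2) = 1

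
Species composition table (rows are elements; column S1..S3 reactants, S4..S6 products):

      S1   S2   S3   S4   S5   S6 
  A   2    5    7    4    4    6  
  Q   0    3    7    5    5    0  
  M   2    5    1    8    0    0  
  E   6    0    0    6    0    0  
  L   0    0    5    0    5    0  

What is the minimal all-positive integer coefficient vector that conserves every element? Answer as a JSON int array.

Coefficients: [1, 1, 1, 1, 1, 1]

A: 1·2+1·5+1·7 = 14 | 1·4+1·4+1·6 = 14
Q: 1·0+1·3+1·7 = 10 | 1·5+1·5+1·0 = 10
M: 1·2+1·5+1·1 = 8 | 1·8+1·0+1·0 = 8
E: 1·6+1·0+1·0 = 6 | 1·6+1·0+1·0 = 6
L: 1·0+1·0+1·5 = 5 | 1·0+1·5+1·0 = 5
gcd(1,1,1,1,1,1) = 1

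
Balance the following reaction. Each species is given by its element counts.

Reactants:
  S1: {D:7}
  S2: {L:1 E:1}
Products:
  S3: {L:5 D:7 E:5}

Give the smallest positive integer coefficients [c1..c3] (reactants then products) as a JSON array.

Coefficients: [1, 5, 1]

L: 1·0+5·1 = 5 | 1·5 = 5
D: 1·7+5·0 = 7 | 1·7 = 7
E: 1·0+5·1 = 5 | 1·5 = 5
gcd(1,5,1) = 1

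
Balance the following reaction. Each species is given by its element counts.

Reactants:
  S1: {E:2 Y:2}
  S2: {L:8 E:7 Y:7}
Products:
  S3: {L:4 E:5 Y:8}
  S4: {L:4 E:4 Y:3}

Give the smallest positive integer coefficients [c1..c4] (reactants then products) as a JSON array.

L: 3·0+4·8 = 32 | 2·4+6·4 = 32
E: 3·2+4·7 = 34 | 2·5+6·4 = 34
Y: 3·2+4·7 = 34 | 2·8+6·3 = 34
gcd(3,4,2,6) = 1

Coefficients: [3, 4, 2, 6]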